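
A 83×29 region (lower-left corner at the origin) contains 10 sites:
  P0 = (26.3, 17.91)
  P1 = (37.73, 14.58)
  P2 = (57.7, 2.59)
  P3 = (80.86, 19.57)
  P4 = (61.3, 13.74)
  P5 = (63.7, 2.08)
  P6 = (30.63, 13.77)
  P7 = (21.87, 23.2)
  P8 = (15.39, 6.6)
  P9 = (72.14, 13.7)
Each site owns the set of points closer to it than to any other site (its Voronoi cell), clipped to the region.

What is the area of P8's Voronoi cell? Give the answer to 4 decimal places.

Area of P8's cell: 423.2892

1. box [0,83]×[0,29]: [(0, 0) (83, 0) (83, 29) (0, 29)]
2. ⊥bis P8·P0 via (20.845,12.255): [(0, 0) (33.5493, 0) (3.4861, 29) (0, 29)]  |A|=537.013
3. ⊥bis P8·P1 via (26.56,10.59): [(0, 0) (30.3428, 0) (28.6571, 4.7192) (3.4861, 29) (0, 29)]  |A|=529.447
4. ⊥bis P8·P2 via (36.545,4.595): [(0, 0) (30.3428, 0) (28.6571, 4.7192) (3.4861, 29) (0, 29)]  |A|=529.447
5. ⊥bis P8·P3 via (48.125,13.085): [(0, 0) (30.3428, 0) (28.6571, 4.7192) (3.4861, 29) (0, 29)]  |A|=529.447
6. ⊥bis P8·P4 via (38.345,10.17): [(0, 0) (30.3428, 0) (28.6571, 4.7192) (3.4861, 29) (0, 29)]  |A|=529.447
7. ⊥bis P8·P5 via (39.545,4.34): [(0, 0) (30.3428, 0) (28.6571, 4.7192) (3.4861, 29) (0, 29)]  |A|=529.447
8. ⊥bis P8·P6 via (23.01,10.185): [(0, 0) (27.8018, 0) (23.0259, 10.1513) (3.4861, 29) (0, 29)]  |A|=507.8406
9. ⊥bis P8·P7 via (18.63,14.9): [(0, 22.1724) (0, 0) (27.8018, 0) (23.0259, 10.1513) (17.7448, 15.2455)]  |A|=423.2892
10. ⊥bis P8·P9 via (43.765,10.15): [(0, 22.1724) (0, 0) (27.8018, 0) (23.0259, 10.1513) (17.7448, 15.2455)]  |A|=423.2892
11. canonical 5-gon: [(0, 22.1724) (0, 0) (27.8018, 0) (23.0259, 10.1513) (17.7448, 15.2455)]
12. shoelace: 423.2892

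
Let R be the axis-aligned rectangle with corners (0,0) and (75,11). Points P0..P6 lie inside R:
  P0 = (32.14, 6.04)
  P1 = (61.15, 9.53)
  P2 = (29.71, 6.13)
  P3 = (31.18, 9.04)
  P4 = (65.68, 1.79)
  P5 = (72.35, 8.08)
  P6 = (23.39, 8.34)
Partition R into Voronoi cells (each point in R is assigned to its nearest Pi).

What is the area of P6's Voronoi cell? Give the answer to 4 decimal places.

Area of P6's cell: 284.6679

1. box [0,75]×[0,11]: [(0, 0) (75, 0) (75, 11) (0, 11)]
2. ⊥bis P6·P0 via (27.765,7.19): [(0, 0) (25.8751, 0) (28.7665, 11) (0, 11)]  |A|=300.5285
3. ⊥bis P6·P1 via (42.27,8.935): [(0, 0) (25.8751, 0) (28.7665, 11) (0, 11)]  |A|=300.5285
4. ⊥bis P6·P2 via (26.55,7.235): [(0, 0) (24.02, 0) (27.8666, 11) (0, 11)]  |A|=285.3763
5. ⊥bis P6·P3 via (27.285,8.69): [(0, 0) (24.02, 0) (27.2388, 9.2046) (27.0774, 11) (0, 11)]  |A|=284.6679
6. ⊥bis P6·P4 via (44.535,5.065): [(0, 0) (24.02, 0) (27.2388, 9.2046) (27.0774, 11) (0, 11)]  |A|=284.6679
7. ⊥bis P6·P5 via (47.87,8.21): [(0, 0) (24.02, 0) (27.2388, 9.2046) (27.0774, 11) (0, 11)]  |A|=284.6679
8. canonical 5-gon: [(0, 0) (24.02, 0) (27.2388, 9.2046) (27.0774, 11) (0, 11)]
9. shoelace: 284.6679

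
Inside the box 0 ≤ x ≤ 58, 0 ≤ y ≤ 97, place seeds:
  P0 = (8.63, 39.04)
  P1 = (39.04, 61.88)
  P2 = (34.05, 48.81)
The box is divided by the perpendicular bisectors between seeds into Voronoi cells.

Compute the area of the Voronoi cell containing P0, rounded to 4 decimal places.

Area of P0's cell: 1783.4089

1. box [0,58]×[0,97]: [(0, 0) (58, 0) (58, 97) (0, 97)]
2. ⊥bis P0·P1 via (23.835,50.46): [(0, 82.1948) (0, 0) (58, 0) (58, 4.9715)]  |A|=2527.8217
3. ⊥bis P0·P2 via (21.34,43.925): [(13.5811, 64.1124) (0, 82.1948) (0, 0) (38.2223, 0)]  |A|=1783.4089
4. canonical 4-gon: [(13.5811, 64.1124) (0, 82.1948) (0, 0) (38.2223, 0)]
5. shoelace: 1783.4089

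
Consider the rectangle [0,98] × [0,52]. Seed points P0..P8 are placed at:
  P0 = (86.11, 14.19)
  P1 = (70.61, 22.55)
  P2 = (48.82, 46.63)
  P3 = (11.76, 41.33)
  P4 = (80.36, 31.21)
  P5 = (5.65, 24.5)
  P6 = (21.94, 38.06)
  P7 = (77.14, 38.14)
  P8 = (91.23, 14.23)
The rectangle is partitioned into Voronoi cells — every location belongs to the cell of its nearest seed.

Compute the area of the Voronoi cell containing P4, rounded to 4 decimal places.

Area of P4's cell: 309.7672

1. box [0,98]×[0,52]: [(0, 0) (98, 0) (98, 52) (0, 52)]
2. ⊥bis P4·P0 via (83.235,22.7): [(0, 0) (16.043, 0) (98, 27.6882) (98, 52) (0, 52)]  |A|=3961.3801
3. ⊥bis P4·P1 via (75.485,26.88): [(80.1295, 21.6509) (98, 27.6882) (98, 52) (53.1733, 52)]  |A|=897.4577
4. ⊥bis P4·P2 via (64.59,38.92): [(64.6614, 39.066) (80.1295, 21.6509) (98, 27.6882) (98, 52) (70.9849, 52)]  |A|=782.27
5. ⊥bis P4·P3 via (46.06,36.27): [(64.6614, 39.066) (80.1295, 21.6509) (98, 27.6882) (98, 52) (70.9849, 52)]  |A|=782.27
6. ⊥bis P4·P5 via (43.005,27.855): [(64.6614, 39.066) (80.1295, 21.6509) (98, 27.6882) (98, 52) (70.9849, 52)]  |A|=782.27
7. ⊥bis P4·P6 via (51.15,34.635): [(64.6614, 39.066) (80.1295, 21.6509) (98, 27.6882) (98, 52) (70.9849, 52)]  |A|=782.27
8. ⊥bis P4·P7 via (78.75,34.675): [(71.5379, 31.3239) (80.1295, 21.6509) (98, 27.6882) (98, 43.6194)]  |A|=323.1537
9. ⊥bis P4·P8 via (85.795,22.72): [(71.5379, 31.3239) (80.1295, 21.6509) (88.5895, 24.509) (98, 30.5332) (98, 43.6194)]  |A|=309.7672
10. canonical 5-gon: [(71.5379, 31.3239) (80.1295, 21.6509) (88.5895, 24.509) (98, 30.5332) (98, 43.6194)]
11. shoelace: 309.7672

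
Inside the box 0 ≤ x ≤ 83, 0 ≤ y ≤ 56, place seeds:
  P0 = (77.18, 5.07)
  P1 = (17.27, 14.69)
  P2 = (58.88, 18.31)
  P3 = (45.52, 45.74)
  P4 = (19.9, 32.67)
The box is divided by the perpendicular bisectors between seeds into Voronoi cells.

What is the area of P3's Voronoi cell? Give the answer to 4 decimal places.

Area of P3's cell: 1082.3436

1. box [0,83]×[0,56]: [(0, 0) (83, 0) (83, 56) (0, 56)]
2. ⊥bis P3·P0 via (61.35,25.405): [(0, 0) (28.7151, 0) (83, 42.2587) (83, 56) (0, 56)]  |A|=3500.9957
3. ⊥bis P3·P1 via (31.395,30.215): [(48.0562, 15.0563) (83, 42.2587) (83, 56) (3.0543, 56)]  |A|=1876.724
4. ⊥bis P3·P2 via (52.2,32.025): [(37.3534, 24.7939) (83, 47.0264) (83, 56) (3.0543, 56)]  |A|=1452.205
5. ⊥bis P3·P4 via (32.71,39.205): [(39.5228, 25.8505) (83, 47.0264) (83, 56) (24.1421, 56)]  |A|=1082.3436
6. canonical 4-gon: [(39.5228, 25.8505) (83, 47.0264) (83, 56) (24.1421, 56)]
7. shoelace: 1082.3436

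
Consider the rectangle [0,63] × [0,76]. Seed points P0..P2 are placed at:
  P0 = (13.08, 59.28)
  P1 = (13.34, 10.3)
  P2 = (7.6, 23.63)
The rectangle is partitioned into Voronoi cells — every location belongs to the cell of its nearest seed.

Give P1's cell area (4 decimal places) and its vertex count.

1. box [0,63]×[0,76]: [(0, 0) (63, 0) (63, 76) (0, 76)]
2. ⊥bis P1·P0 via (13.21,34.79): [(0, 34.7199) (0, 0) (63, 0) (63, 35.0543)]  |A|=2197.8866
3. ⊥bis P1·P2 via (10.47,16.965): [(52.3475, 34.9978) (0, 12.4565) (0, 0) (63, 0) (63, 35.0543)]  |A|=1615.172
4. canonical 5-gon: [(52.3475, 34.9978) (0, 12.4565) (0, 0) (63, 0) (63, 35.0543)]
5. shoelace: 1615.172

Area of P1's cell: 1615.1720 (5 vertices)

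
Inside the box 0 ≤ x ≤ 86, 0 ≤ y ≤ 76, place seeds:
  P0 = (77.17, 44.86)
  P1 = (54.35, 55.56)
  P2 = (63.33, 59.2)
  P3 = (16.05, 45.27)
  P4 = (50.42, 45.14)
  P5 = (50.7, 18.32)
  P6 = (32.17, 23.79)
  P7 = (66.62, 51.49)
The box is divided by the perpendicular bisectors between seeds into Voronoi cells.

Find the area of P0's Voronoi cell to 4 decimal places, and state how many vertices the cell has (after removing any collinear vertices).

Area of P0's cell: 708.3791 (5 vertices)

1. box [0,86]×[0,76]: [(0, 0) (86, 0) (86, 76) (0, 76)]
2. ⊥bis P0·P1 via (65.76,50.21): [(42.2172, 0) (86, 0) (86, 76) (77.8526, 76)]  |A|=1973.3483
3. ⊥bis P0·P2 via (70.25,52.03): [(63.6073, 45.6189) (42.2172, 0) (86, 0) (86, 67.2308)]  |A|=1751.4022
4. ⊥bis P0·P3 via (46.61,45.065): [(63.6073, 45.6189) (46.3671, 8.8505) (46.3077, 0) (86, 0) (86, 67.2308)]  |A|=1733.3007
5. ⊥bis P0·P4 via (63.795,45): [(63.8035, 45.8082) (63.324, 0) (86, 0) (86, 67.2308)]  |A|=1265.5204
6. ⊥bis P0·P5 via (63.935,31.59): [(63.8035, 45.8082) (63.6575, 31.8667) (86, 9.5832) (86, 67.2308)]  |A|=797.1587
7. ⊥bis P0·P6 via (54.67,34.325): [(63.8035, 45.8082) (63.6575, 31.8667) (86, 9.5832) (86, 67.2308)]  |A|=797.1587
8. ⊥bis P0·P7 via (71.895,48.175): [(80.5877, 62.0072) (63.6916, 35.1213) (63.6575, 31.8667) (86, 9.5832) (86, 67.2308)]  |A|=708.3791
9. canonical 5-gon: [(80.5877, 62.0072) (63.6916, 35.1213) (63.6575, 31.8667) (86, 9.5832) (86, 67.2308)]
10. shoelace: 708.3791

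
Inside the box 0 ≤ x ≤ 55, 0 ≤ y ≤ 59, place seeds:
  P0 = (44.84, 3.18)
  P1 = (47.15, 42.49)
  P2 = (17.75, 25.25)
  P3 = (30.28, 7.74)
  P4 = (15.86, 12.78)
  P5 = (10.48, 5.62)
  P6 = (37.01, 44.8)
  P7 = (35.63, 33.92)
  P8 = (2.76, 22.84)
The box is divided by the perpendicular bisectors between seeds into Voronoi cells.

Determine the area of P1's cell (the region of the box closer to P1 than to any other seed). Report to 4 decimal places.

Area of P1's cell: 367.2951

1. box [0,55]×[0,59]: [(0, 0) (55, 0) (55, 59) (0, 59)]
2. ⊥bis P1·P0 via (45.995,22.835): [(0, 25.5378) (55, 22.3058) (55, 59) (0, 59)]  |A|=1929.2991
3. ⊥bis P1·P2 via (32.45,33.87): [(38.6684, 23.2655) (55, 22.3058) (55, 59) (17.7139, 59)]  |A|=965.8365
4. ⊥bis P1·P3 via (38.715,25.115): [(37.1337, 25.8827) (43.0557, 23.0077) (55, 22.3058) (55, 59) (17.7139, 59)]  |A|=960.2933
5. ⊥bis P1·P4 via (31.505,27.635): [(37.1337, 25.8827) (43.0557, 23.0077) (55, 22.3058) (55, 59) (17.7139, 59)]  |A|=960.2933
6. ⊥bis P1·P5 via (28.815,24.055): [(37.1337, 25.8827) (43.0557, 23.0077) (55, 22.3058) (55, 59) (17.7139, 59)]  |A|=960.2933
7. ⊥bis P1·P6 via (42.08,43.645): [(37.9439, 25.4893) (43.0557, 23.0077) (55, 22.3058) (55, 59) (45.578, 59)]  |A|=483.8237
8. ⊥bis P1·P7 via (41.39,38.205): [(40.9695, 38.7703) (53.1363, 22.4154) (55, 22.3058) (55, 59) (45.578, 59)]  |A|=367.2951
9. ⊥bis P1·P8 via (24.955,32.665): [(40.9695, 38.7703) (53.1363, 22.4154) (55, 22.3058) (55, 59) (45.578, 59)]  |A|=367.2951
10. canonical 5-gon: [(40.9695, 38.7703) (53.1363, 22.4154) (55, 22.3058) (55, 59) (45.578, 59)]
11. shoelace: 367.2951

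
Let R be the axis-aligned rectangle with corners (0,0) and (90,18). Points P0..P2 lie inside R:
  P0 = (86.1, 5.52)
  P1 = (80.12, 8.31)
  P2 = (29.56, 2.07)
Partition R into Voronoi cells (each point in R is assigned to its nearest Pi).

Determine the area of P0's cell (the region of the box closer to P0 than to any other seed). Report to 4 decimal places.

Area of P0's cell: 106.5102

1. box [0,90]×[0,18]: [(0, 0) (90, 0) (90, 18) (0, 18)]
2. ⊥bis P0·P1 via (83.11,6.915): [(79.8838, 0) (90, 0) (90, 18) (88.2818, 18)]  |A|=106.5102
3. ⊥bis P0·P2 via (57.83,3.795): [(79.8838, 0) (90, 0) (90, 18) (88.2818, 18)]  |A|=106.5102
4. canonical 4-gon: [(79.8838, 0) (90, 0) (90, 18) (88.2818, 18)]
5. shoelace: 106.5102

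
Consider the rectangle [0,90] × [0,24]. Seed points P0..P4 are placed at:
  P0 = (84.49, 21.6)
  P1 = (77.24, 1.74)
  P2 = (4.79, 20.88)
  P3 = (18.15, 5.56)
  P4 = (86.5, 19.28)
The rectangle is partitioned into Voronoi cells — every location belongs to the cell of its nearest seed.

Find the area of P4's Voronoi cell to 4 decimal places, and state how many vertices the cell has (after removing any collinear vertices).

Area of P4's cell: 117.7395 (4 vertices)

1. box [0,90]×[0,24]: [(0, 0) (90, 0) (90, 24) (0, 24)]
2. ⊥bis P4·P0 via (85.495,20.44): [(61.9026, 0) (90, 0) (90, 24) (89.6041, 24)]  |A|=341.9206
3. ⊥bis P4·P1 via (81.87,10.51): [(77.0007, 13.0807) (90, 6.2179) (90, 24) (89.6041, 24)]  |A|=117.7395
4. ⊥bis P4·P2 via (45.645,20.08): [(77.0007, 13.0807) (90, 6.2179) (90, 24) (89.6041, 24)]  |A|=117.7395
5. ⊥bis P4·P3 via (52.325,12.42): [(77.0007, 13.0807) (90, 6.2179) (90, 24) (89.6041, 24)]  |A|=117.7395
6. canonical 4-gon: [(77.0007, 13.0807) (90, 6.2179) (90, 24) (89.6041, 24)]
7. shoelace: 117.7395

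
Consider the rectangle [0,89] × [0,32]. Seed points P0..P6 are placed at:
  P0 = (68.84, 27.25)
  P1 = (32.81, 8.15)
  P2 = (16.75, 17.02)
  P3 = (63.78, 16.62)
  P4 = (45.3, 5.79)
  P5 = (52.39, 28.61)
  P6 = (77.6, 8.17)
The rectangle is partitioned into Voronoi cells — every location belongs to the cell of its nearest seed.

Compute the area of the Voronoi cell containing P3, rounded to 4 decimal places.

1. box [0,89]×[0,32]: [(0, 0) (89, 0) (89, 32) (0, 32)]
2. ⊥bis P3·P0 via (66.31,21.935): [(0, 0) (89, 0) (89, 11.1343) (45.1655, 32) (0, 32)]  |A|=2390.6818
3. ⊥bis P3·P1 via (48.295,12.385): [(51.6822, 0) (89, 0) (89, 11.1343) (45.1655, 32) (42.9305, 32)]  |A|=876.8792
4. ⊥bis P3·P2 via (40.265,16.82): [(51.6822, 0) (89, 0) (89, 11.1343) (45.1655, 32) (42.9305, 32)]  |A|=876.8792
5. ⊥bis P3·P4 via (54.54,11.205): [(43.4355, 30.1534) (61.1066, 0) (89, 0) (89, 11.1343) (45.1655, 32) (42.9305, 32)]  |A|=734.7907
6. ⊥bis P3·P5 via (58.085,22.615): [(51.5124, 16.3713) (61.1066, 0) (89, 0) (89, 11.1343) (60.3538, 24.7702)]  |A|=617.6045
7. ⊥bis P3·P6 via (70.69,12.395): [(51.5124, 16.3713) (61.1066, 0) (63.1113, 0) (74.2207, 18.1694) (60.3538, 24.7702)]  |A|=300.1343
8. canonical 5-gon: [(51.5124, 16.3713) (61.1066, 0) (63.1113, 0) (74.2207, 18.1694) (60.3538, 24.7702)]
9. shoelace: 300.1343

Area of P3's cell: 300.1343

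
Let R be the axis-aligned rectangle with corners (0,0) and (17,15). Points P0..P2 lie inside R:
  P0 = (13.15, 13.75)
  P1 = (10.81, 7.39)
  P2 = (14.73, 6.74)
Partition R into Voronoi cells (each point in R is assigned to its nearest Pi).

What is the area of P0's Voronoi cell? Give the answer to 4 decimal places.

1. box [0,17]×[0,15]: [(0, 0) (17, 0) (17, 15) (0, 15)]
2. ⊥bis P0·P1 via (11.98,10.57): [(0, 14.9777) (17, 8.723) (17, 15) (0, 15)]  |A|=53.5436
3. ⊥bis P0·P2 via (13.94,10.245): [(0, 14.9777) (13.2723, 10.0945) (17, 10.9347) (17, 15) (0, 15)]  |A|=49.4214
4. canonical 5-gon: [(0, 14.9777) (13.2723, 10.0945) (17, 10.9347) (17, 15) (0, 15)]
5. shoelace: 49.4214

Area of P0's cell: 49.4214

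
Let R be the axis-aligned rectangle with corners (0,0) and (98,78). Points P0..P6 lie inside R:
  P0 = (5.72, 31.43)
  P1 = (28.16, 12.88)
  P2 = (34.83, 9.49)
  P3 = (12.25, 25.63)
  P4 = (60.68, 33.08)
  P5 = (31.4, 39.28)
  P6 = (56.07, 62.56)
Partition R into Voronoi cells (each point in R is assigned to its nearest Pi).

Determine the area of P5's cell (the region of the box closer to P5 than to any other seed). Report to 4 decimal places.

1. box [0,98]×[0,78]: [(0, 0) (98, 0) (98, 78) (0, 78)]
2. ⊥bis P5·P0 via (18.56,35.355): [(29.3675, 0) (98, 0) (98, 78) (5.524, 78)]  |A|=6283.2294
3. ⊥bis P5·P1 via (29.78,26.08): [(21.0684, 27.1491) (98, 17.7075) (98, 78) (5.524, 78)]  |A|=4670.4376
4. ⊥bis P5·P2 via (33.115,24.385): [(21.0684, 27.1491) (38.5201, 25.0073) (98, 31.8558) (98, 78) (5.524, 78)]  |A|=4249.6692
5. ⊥bis P5·P3 via (21.825,32.455): [(17.6605, 38.2975) (26.0421, 26.5387) (38.5201, 25.0073) (98, 31.8558) (98, 78) (5.524, 78)]  |A|=4222.9853
6. ⊥bis P5·P4 via (46.04,36.18): [(17.6605, 38.2975) (26.0421, 26.5387) (38.5201, 25.0073) (43.803, 25.6156) (54.8953, 78) (5.524, 78)]  |A|=1843.5412
7. ⊥bis P5·P6 via (43.735,50.92): [(17.6605, 38.2975) (26.0421, 26.5387) (38.5201, 25.0073) (43.803, 25.6156) (48.1667, 46.2237) (18.1808, 78) (5.524, 78)]  |A|=1260.2144
8. canonical 7-gon: [(17.6605, 38.2975) (26.0421, 26.5387) (38.5201, 25.0073) (43.803, 25.6156) (48.1667, 46.2237) (18.1808, 78) (5.524, 78)]
9. shoelace: 1260.2144

Area of P5's cell: 1260.2144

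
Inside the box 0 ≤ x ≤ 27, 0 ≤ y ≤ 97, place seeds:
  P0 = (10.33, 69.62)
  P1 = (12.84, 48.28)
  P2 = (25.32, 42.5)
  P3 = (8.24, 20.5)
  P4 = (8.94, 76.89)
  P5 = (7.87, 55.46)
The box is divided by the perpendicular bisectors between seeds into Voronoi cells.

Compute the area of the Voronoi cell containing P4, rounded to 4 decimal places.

1. box [0,27]×[0,97]: [(0, 0) (27, 0) (27, 97) (0, 97)]
2. ⊥bis P4·P0 via (9.635,73.255): [(0, 71.4128) (27, 76.5751) (27, 97) (0, 97)]  |A|=621.1627
3. ⊥bis P4·P1 via (10.89,62.585): [(0, 71.4128) (27, 76.5751) (27, 97) (0, 97)]  |A|=621.1627
4. ⊥bis P4·P2 via (17.13,59.695): [(0, 71.4128) (27, 76.5751) (27, 97) (0, 97)]  |A|=621.1627
5. ⊥bis P4·P3 via (8.59,48.695): [(0, 71.4128) (27, 76.5751) (27, 97) (0, 97)]  |A|=621.1627
6. ⊥bis P4·P5 via (8.405,66.175): [(0, 71.4128) (27, 76.5751) (27, 97) (0, 97)]  |A|=621.1627
7. canonical 4-gon: [(0, 71.4128) (27, 76.5751) (27, 97) (0, 97)]
8. shoelace: 621.1627

Area of P4's cell: 621.1627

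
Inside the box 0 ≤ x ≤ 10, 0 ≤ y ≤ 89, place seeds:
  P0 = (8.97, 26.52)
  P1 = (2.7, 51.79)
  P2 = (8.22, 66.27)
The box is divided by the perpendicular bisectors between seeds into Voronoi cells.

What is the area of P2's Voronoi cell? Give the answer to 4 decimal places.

Area of P2's cell: 297.9464

1. box [0,10]×[0,89]: [(0, 0) (10, 0) (10, 89) (0, 89)]
2. ⊥bis P2·P0 via (8.595,46.395): [(0, 46.2328) (10, 46.4215) (10, 89) (0, 89)]  |A|=426.7283
3. ⊥bis P2·P1 via (5.46,59.03): [(0, 61.1114) (10, 57.2993) (10, 89) (0, 89)]  |A|=297.9464
4. canonical 4-gon: [(0, 61.1114) (10, 57.2993) (10, 89) (0, 89)]
5. shoelace: 297.9464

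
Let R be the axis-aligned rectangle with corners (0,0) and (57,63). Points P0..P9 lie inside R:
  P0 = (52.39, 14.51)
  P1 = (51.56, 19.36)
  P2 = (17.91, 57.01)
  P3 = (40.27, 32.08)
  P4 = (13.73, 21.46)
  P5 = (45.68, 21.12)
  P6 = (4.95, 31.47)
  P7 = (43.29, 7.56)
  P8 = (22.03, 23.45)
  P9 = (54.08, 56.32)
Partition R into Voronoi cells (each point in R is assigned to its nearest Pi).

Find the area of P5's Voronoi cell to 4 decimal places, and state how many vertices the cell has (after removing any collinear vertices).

1. box [0,57]×[0,63]: [(0, 0) (57, 0) (57, 63) (0, 63)]
2. ⊥bis P5·P0 via (49.035,17.815): [(0, 0) (31.4855, 0) (57, 25.9005) (57, 63) (0, 63)]  |A|=3260.5808
3. ⊥bis P5·P1 via (48.62,20.24): [(0, 0) (31.4855, 0) (47.3962, 16.1514) (57, 48.2368) (57, 63) (0, 63)]  |A|=3153.3241
4. ⊥bis P5·P2 via (31.795,39.065): [(0, 14.4635) (0, 0) (31.4855, 0) (47.3962, 16.1514) (57, 48.2368) (57, 58.5674)]  |A|=1643.7067
5. ⊥bis P5·P3 via (42.975,26.6): [(0, 5.387) (0, 0) (31.4855, 0) (47.3962, 16.1514) (51.8323, 30.9721)]  |A|=709.2746
6. ⊥bis P5·P4 via (29.705,21.29): [(29.6917, 20.0432) (29.4784, 0) (31.4855, 0) (47.3962, 16.1514) (51.8323, 30.9721)]  |A|=333.8791
7. ⊥bis P5·P6 via (25.315,26.295): [(29.6917, 20.0432) (29.4784, 0) (31.4855, 0) (47.3962, 16.1514) (51.8323, 30.9721)]  |A|=333.8791
8. ⊥bis P5·P7 via (44.485,14.34): [(29.6917, 20.0432) (29.6588, 16.9532) (45.4451, 14.1708) (47.3962, 16.1514) (51.8323, 30.9721)]  |A|=185.5939
9. ⊥bis P5·P8 via (33.855,22.285): [(33.8357, 22.0887) (33.2671, 16.3172) (45.4451, 14.1708) (47.3962, 16.1514) (51.8323, 30.9721)]  |A|=168.6319
10. ⊥bis P5·P9 via (49.88,38.72): [(33.8357, 22.0887) (33.2671, 16.3172) (45.4451, 14.1708) (47.3962, 16.1514) (51.8323, 30.9721)]  |A|=168.6319
11. canonical 5-gon: [(33.8357, 22.0887) (33.2671, 16.3172) (45.4451, 14.1708) (47.3962, 16.1514) (51.8323, 30.9721)]
12. shoelace: 168.6319

Area of P5's cell: 168.6319 (5 vertices)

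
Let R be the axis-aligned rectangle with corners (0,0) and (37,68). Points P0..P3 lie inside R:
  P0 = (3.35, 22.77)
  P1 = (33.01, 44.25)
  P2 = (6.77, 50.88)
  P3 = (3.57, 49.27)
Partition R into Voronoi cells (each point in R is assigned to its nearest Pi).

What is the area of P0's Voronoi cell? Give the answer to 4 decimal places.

Area of P0's cell: 1036.9669

1. box [0,37]×[0,68]: [(0, 0) (37, 0) (37, 68) (0, 68)]
2. ⊥bis P0·P1 via (18.18,33.51): [(0, 58.6133) (0, 0) (37, 0) (37, 7.523)]  |A|=1223.5211
3. ⊥bis P0·P2 via (5.06,36.825): [(16.815, 35.3948) (0, 37.4406) (0, 0) (37, 0) (37, 7.523)]  |A|=1045.512
4. ⊥bis P0·P3 via (3.46,36.02): [(16.815, 35.3948) (12.2783, 35.9468) (0, 36.0487) (0, 0) (37, 0) (37, 7.523)]  |A|=1036.9669
5. canonical 6-gon: [(16.815, 35.3948) (12.2783, 35.9468) (0, 36.0487) (0, 0) (37, 0) (37, 7.523)]
6. shoelace: 1036.9669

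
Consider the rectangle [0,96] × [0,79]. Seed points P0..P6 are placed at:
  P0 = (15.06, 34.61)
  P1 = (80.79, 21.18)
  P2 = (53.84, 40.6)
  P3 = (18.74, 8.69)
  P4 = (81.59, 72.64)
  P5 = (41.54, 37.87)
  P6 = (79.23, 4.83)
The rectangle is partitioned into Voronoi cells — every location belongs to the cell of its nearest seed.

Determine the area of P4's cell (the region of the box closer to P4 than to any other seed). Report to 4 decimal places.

Area of P4's cell: 1144.0477

1. box [0,96]×[0,79]: [(0, 0) (96, 0) (96, 79) (0, 79)]
2. ⊥bis P4·P0 via (48.325,53.625): [(78.9782, 0) (96, 0) (96, 79) (33.8201, 79)]  |A|=3128.4665
3. ⊥bis P4·P1 via (81.19,46.91): [(51.9032, 47.3653) (96, 46.6798) (96, 79) (33.8201, 79)]  |A|=1696.1312
4. ⊥bis P4·P2 via (67.715,56.62): [(78.8847, 46.9458) (96, 46.6798) (96, 79) (41.8752, 79)]  |A|=1144.0477
5. ⊥bis P4·P3 via (50.165,40.665): [(78.8847, 46.9458) (96, 46.6798) (96, 79) (41.8752, 79)]  |A|=1144.0477
6. ⊥bis P4·P5 via (61.565,55.255): [(78.8847, 46.9458) (96, 46.6798) (96, 79) (41.8752, 79)]  |A|=1144.0477
7. ⊥bis P4·P6 via (80.41,38.735): [(78.8847, 46.9458) (96, 46.6798) (96, 79) (41.8752, 79)]  |A|=1144.0477
8. canonical 4-gon: [(78.8847, 46.9458) (96, 46.6798) (96, 79) (41.8752, 79)]
9. shoelace: 1144.0477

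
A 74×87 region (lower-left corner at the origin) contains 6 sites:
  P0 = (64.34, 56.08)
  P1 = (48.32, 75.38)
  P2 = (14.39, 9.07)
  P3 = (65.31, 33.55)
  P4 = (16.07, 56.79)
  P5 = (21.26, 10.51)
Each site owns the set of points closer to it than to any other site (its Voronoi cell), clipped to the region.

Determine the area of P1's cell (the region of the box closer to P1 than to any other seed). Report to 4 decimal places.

1. box [0,74]×[0,87]: [(0, 0) (74, 0) (74, 87) (0, 87)]
2. ⊥bis P1·P0 via (56.33,65.73): [(0, 18.9732) (74, 80.397) (74, 87) (0, 87)]  |A|=2761.3027
3. ⊥bis P1·P2 via (31.355,42.225): [(0, 58.269) (29.2872, 43.2831) (74, 80.397) (74, 87) (0, 87)]  |A|=2185.8711
4. ⊥bis P1·P3 via (56.815,54.465): [(0, 58.269) (29.2861, 43.2836) (29.2896, 43.2851) (74, 80.397) (74, 87) (0, 87)]  |A|=2185.8711
5. ⊥bis P1·P4 via (32.195,66.085): [(40.1441, 52.2949) (74, 80.397) (74, 87) (20.1389, 87)]  |A|=1046.4036
6. ⊥bis P1·P5 via (34.79,42.945): [(40.1441, 52.2949) (74, 80.397) (74, 87) (20.1389, 87)]  |A|=1046.4036
7. canonical 4-gon: [(40.1441, 52.2949) (74, 80.397) (74, 87) (20.1389, 87)]
8. shoelace: 1046.4036

Area of P1's cell: 1046.4036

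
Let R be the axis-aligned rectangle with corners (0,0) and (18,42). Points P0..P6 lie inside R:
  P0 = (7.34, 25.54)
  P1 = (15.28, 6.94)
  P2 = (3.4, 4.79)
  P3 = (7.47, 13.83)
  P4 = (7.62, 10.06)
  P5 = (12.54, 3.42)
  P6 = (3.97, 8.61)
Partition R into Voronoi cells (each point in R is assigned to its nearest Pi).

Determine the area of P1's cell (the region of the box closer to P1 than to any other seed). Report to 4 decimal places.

1. box [0,18]×[0,42]: [(0, 0) (18, 0) (18, 42) (0, 42)]
2. ⊥bis P1·P0 via (11.31,16.24): [(0, 11.412) (0, 0) (18, 0) (18, 19.0958)]  |A|=274.5703
3. ⊥bis P1·P2 via (9.34,5.865): [(7.7383, 14.7153) (10.4014, 0) (18, 0) (18, 19.0958)]  |A|=153.8855
4. ⊥bis P1·P3 via (11.375,10.385): [(9.0076, 7.7015) (10.4014, 0) (18, 0) (18, 17.8946)]  |A|=109.7178
5. ⊥bis P1·P4 via (11.45,8.5): [(12.9406, 12.1597) (9.6589, 4.1027) (10.4014, 0) (18, 0) (18, 17.8946)]  |A|=101.1889
6. ⊥bis P1·P5 via (13.91,5.18): [(12.9406, 12.1597) (11.0155, 7.4331) (18, 1.9963) (18, 17.8946)]  |A|=61.9575
7. ⊥bis P1·P6 via (9.625,7.775): [(12.9406, 12.1597) (11.0155, 7.4331) (18, 1.9963) (18, 17.8946)]  |A|=61.9575
8. canonical 4-gon: [(12.9406, 12.1597) (11.0155, 7.4331) (18, 1.9963) (18, 17.8946)]
9. shoelace: 61.9575

Area of P1's cell: 61.9575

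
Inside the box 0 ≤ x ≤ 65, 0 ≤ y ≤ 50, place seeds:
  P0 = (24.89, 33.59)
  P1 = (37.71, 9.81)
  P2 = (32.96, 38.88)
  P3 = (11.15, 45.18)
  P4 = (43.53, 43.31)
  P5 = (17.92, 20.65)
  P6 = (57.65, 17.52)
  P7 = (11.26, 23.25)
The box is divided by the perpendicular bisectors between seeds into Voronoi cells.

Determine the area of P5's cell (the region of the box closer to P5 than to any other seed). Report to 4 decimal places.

1. box [0,65]×[0,50]: [(0, 0) (65, 0) (65, 50) (0, 50)]
2. ⊥bis P5·P0 via (21.405,27.12): [(0, 38.6496) (0, 0) (65, 0) (65, 3.638)]  |A|=1374.3464
3. ⊥bis P5·P1 via (27.815,15.23): [(31.3837, 21.7451) (0, 38.6496) (0, 0) (19.4727, 0)]  |A|=818.201
4. ⊥bis P5·P2 via (25.44,29.765): [(31.3837, 21.7451) (0, 38.6496) (0, 0) (19.4727, 0)]  |A|=818.201
5. ⊥bis P5·P3 via (14.535,32.915): [(31.3837, 21.7451) (11.9638, 32.2054) (0, 28.9035) (0, 0) (19.4727, 0)]  |A|=759.9008
6. ⊥bis P5·P4 via (30.725,31.98): [(31.3837, 21.7451) (11.9638, 32.2054) (0, 28.9035) (0, 0) (19.4727, 0)]  |A|=759.9008
7. ⊥bis P5·P6 via (37.785,19.085): [(31.3837, 21.7451) (11.9638, 32.2054) (0, 28.9035) (0, 0) (19.4727, 0)]  |A|=759.9008
8. ⊥bis P5·P7 via (14.59,21.95): [(31.3837, 21.7451) (17.4417, 29.2548) (6.0209, 0) (19.4727, 0)]  |A|=393.0729
9. canonical 4-gon: [(31.3837, 21.7451) (17.4417, 29.2548) (6.0209, 0) (19.4727, 0)]
10. shoelace: 393.0729

Area of P5's cell: 393.0729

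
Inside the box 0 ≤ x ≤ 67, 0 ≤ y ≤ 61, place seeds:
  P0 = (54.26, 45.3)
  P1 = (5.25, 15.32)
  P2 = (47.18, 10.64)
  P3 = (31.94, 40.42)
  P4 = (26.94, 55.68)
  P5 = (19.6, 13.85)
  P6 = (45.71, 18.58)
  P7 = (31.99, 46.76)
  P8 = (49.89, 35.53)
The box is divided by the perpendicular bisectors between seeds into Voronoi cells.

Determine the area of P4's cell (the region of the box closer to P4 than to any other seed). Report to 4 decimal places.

1. box [0,67]×[0,61]: [(0, 0) (67, 0) (67, 61) (0, 61)]
2. ⊥bis P4·P0 via (40.6,50.49): [(0, 0) (21.4168, 0) (44.5932, 61) (0, 61)]  |A|=2013.3032
3. ⊥bis P4·P1 via (16.095,35.5): [(0, 44.1497) (31.7152, 27.1055) (44.5932, 61) (0, 61)]  |A|=1022.9387
4. ⊥bis P4·P2 via (37.06,33.16): [(0, 44.1497) (28.0136, 29.0948) (33.3888, 31.5102) (44.5932, 61) (0, 61)]  |A|=1013.1218
5. ⊥bis P4·P3 via (29.44,48.05): [(0, 44.1497) (6.642, 40.5802) (41.128, 51.8796) (44.5932, 61) (0, 61)]  |A|=648.9383
6. ⊥bis P4·P5 via (23.27,34.765): [(0, 44.1497) (6.642, 40.5802) (41.128, 51.8796) (44.5932, 61) (0, 61)]  |A|=648.9383
7. ⊥bis P4·P6 via (36.325,37.13): [(0, 44.1497) (6.642, 40.5802) (41.128, 51.8796) (44.5932, 61) (0, 61)]  |A|=648.9383
8. ⊥bis P4·P7 via (29.465,51.22): [(0, 44.1497) (6.642, 40.5802) (16.2074, 43.7143) (44.0049, 59.4517) (44.5932, 61) (0, 61)]  |A|=566.3336
9. ⊥bis P4·P8 via (38.415,45.605): [(0, 44.1497) (6.642, 40.5802) (16.2074, 43.7143) (44.0049, 59.4517) (44.5932, 61) (0, 61)]  |A|=566.3336
10. canonical 6-gon: [(0, 44.1497) (6.642, 40.5802) (16.2074, 43.7143) (44.0049, 59.4517) (44.5932, 61) (0, 61)]
11. shoelace: 566.3336

Area of P4's cell: 566.3336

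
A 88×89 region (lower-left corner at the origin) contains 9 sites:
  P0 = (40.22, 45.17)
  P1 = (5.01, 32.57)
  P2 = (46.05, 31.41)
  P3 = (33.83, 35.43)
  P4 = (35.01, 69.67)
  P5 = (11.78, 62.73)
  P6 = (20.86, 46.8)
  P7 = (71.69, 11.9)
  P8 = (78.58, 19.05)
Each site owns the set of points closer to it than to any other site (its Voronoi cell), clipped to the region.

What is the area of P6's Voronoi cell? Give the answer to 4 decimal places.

1. box [0,88]×[0,89]: [(0, 0) (88, 0) (88, 89) (0, 89)]
2. ⊥bis P6·P0 via (30.54,45.985): [(0, 0) (26.6683, 0) (34.1616, 89) (0, 89)]  |A|=2706.9325
3. ⊥bis P6·P1 via (12.935,39.685): [(0, 54.0926) (28.5456, 22.2972) (34.1616, 89) (0, 89)]  |A|=1637.5648
4. ⊥bis P6·P2 via (33.455,39.105): [(0, 54.0926) (25.3564, 25.8495) (29.4022, 32.4715) (34.1616, 89) (0, 89)]  |A|=1619.8194
5. ⊥bis P6·P3 via (27.345,41.115): [(0, 54.0926) (19.5916, 32.2706) (30.4259, 44.6294) (34.1616, 89) (0, 89)]  |A|=1528.2073
6. ⊥bis P6·P4 via (27.935,58.235): [(0, 75.5188) (0, 54.0926) (19.5916, 32.2706) (30.4259, 44.6294) (31.3913, 56.0965)]  |A|=754.5927
7. ⊥bis P6·P5 via (16.32,54.765): [(25.2847, 59.8748) (5.1251, 48.384) (19.5916, 32.2706) (30.4259, 44.6294) (31.3913, 56.0965)]  |A|=396.7283
8. ⊥bis P6·P7 via (46.275,29.35): [(25.2847, 59.8748) (5.1251, 48.384) (19.5916, 32.2706) (30.4259, 44.6294) (31.3913, 56.0965)]  |A|=396.7283
9. ⊥bis P6·P8 via (49.72,32.925): [(25.2847, 59.8748) (5.1251, 48.384) (19.5916, 32.2706) (30.4259, 44.6294) (31.3913, 56.0965)]  |A|=396.7283
10. canonical 5-gon: [(25.2847, 59.8748) (5.1251, 48.384) (19.5916, 32.2706) (30.4259, 44.6294) (31.3913, 56.0965)]
11. shoelace: 396.7283

Area of P6's cell: 396.7283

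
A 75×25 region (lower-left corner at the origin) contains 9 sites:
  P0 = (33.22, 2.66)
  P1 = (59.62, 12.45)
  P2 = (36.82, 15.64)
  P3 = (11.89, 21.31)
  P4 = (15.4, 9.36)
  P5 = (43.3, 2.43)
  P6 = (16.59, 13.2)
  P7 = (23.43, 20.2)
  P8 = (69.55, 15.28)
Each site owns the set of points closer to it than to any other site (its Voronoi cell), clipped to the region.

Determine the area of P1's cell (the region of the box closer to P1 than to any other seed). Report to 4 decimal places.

Area of P1's cell: 360.9080

1. box [0,75]×[0,25]: [(0, 0) (75, 0) (75, 25) (0, 25)]
2. ⊥bis P1·P0 via (46.42,7.555): [(49.2216, 0) (75, 0) (75, 25) (39.9508, 25)]  |A|=760.3443
3. ⊥bis P1·P2 via (48.22,14.045): [(47.0676, 5.8086) (49.2216, 0) (75, 0) (75, 25) (49.7527, 25)]  |A|=666.2879
4. ⊥bis P1·P3 via (35.755,16.88): [(47.0676, 5.8086) (49.2216, 0) (75, 0) (75, 25) (49.7527, 25)]  |A|=666.2879
5. ⊥bis P1·P4 via (37.51,10.905): [(47.0676, 5.8086) (49.2216, 0) (75, 0) (75, 25) (49.7527, 25)]  |A|=666.2879
6. ⊥bis P1·P5 via (51.46,7.44): [(48.0687, 12.9636) (56.0279, 0) (75, 0) (75, 25) (49.7527, 25)]  |A|=611.5576
7. ⊥bis P1·P6 via (38.105,12.825): [(48.0687, 12.9636) (56.0279, 0) (75, 0) (75, 25) (49.7527, 25)]  |A|=611.5576
8. ⊥bis P1·P7 via (41.525,16.325): [(48.0687, 12.9636) (56.0279, 0) (75, 0) (75, 25) (49.7527, 25)]  |A|=611.5576
9. ⊥bis P1·P8 via (64.585,13.865): [(48.0687, 12.9636) (56.0279, 0) (68.5365, 0) (61.4116, 25) (49.7527, 25)]  |A|=360.908
10. canonical 5-gon: [(48.0687, 12.9636) (56.0279, 0) (68.5365, 0) (61.4116, 25) (49.7527, 25)]
11. shoelace: 360.908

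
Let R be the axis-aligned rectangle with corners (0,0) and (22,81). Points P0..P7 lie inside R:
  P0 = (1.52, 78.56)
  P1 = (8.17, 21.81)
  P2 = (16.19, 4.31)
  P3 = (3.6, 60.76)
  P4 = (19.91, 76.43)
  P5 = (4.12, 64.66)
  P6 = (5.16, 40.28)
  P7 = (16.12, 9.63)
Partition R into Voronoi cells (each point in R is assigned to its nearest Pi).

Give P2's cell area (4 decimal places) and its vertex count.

Area of P2's cell: 151.8478 (4 vertices)

1. box [0,22]×[0,81]: [(0, 0) (22, 0) (22, 81) (0, 81)]
2. ⊥bis P2·P0 via (8.855,41.435): [(0, 39.6855) (0, 0) (22, 0) (22, 44.0321)]  |A|=920.8936
3. ⊥bis P2·P1 via (12.18,13.06): [(0, 7.4781) (0, 0) (22, 0) (22, 17.5604)]  |A|=275.4229
4. ⊥bis P2·P3 via (9.895,32.535): [(0, 7.4781) (0, 0) (22, 0) (22, 17.5604)]  |A|=275.4229
5. ⊥bis P2·P4 via (18.05,40.37): [(0, 7.4781) (0, 0) (22, 0) (22, 17.5604)]  |A|=275.4229
6. ⊥bis P2·P5 via (10.155,34.485): [(0, 7.4781) (0, 0) (22, 0) (22, 17.5604)]  |A|=275.4229
7. ⊥bis P2·P6 via (10.675,22.295): [(0, 7.4781) (0, 0) (22, 0) (22, 17.5604)]  |A|=275.4229
8. ⊥bis P2·P7 via (16.155,6.97): [(0, 6.7574) (0, 0) (22, 0) (22, 7.0469)]  |A|=151.8478
9. canonical 4-gon: [(0, 6.7574) (0, 0) (22, 0) (22, 7.0469)]
10. shoelace: 151.8478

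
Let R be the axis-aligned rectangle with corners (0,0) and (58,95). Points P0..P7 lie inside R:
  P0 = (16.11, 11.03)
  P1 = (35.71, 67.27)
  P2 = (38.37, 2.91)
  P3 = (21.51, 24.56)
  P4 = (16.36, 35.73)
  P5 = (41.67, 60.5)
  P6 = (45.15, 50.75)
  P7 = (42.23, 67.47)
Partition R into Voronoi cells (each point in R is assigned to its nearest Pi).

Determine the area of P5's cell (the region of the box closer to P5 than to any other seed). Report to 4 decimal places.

Area of P5's cell: 200.9314

1. box [0,58]×[0,95]: [(0, 0) (58, 0) (58, 95) (0, 95)]
2. ⊥bis P5·P0 via (28.89,35.765): [(0, 50.6918) (58, 20.7245) (58, 95) (0, 95)]  |A|=3438.9264
3. ⊥bis P5·P1 via (38.69,63.885): [(14.9372, 42.9741) (58, 20.7245) (58, 80.8846)]  |A|=1295.3319
4. ⊥bis P5·P2 via (40.02,31.705): [(14.9372, 42.9741) (36.3398, 31.9159) (58, 30.6747) (58, 80.8846)]  |A|=1187.5703
5. ⊥bis P5·P3 via (31.59,42.53): [(21.1102, 48.4085) (52.1247, 31.0114) (58, 30.6747) (58, 80.8846)]  |A|=972.0042
6. ⊥bis P5·P4 via (29.015,48.115): [(25.2022, 52.0109) (37.9994, 38.9348) (52.1247, 31.0114) (58, 30.6747) (58, 80.8846)]  |A|=922.1997
7. ⊥bis P5·P6 via (43.41,55.625): [(25.2022, 52.0109) (27.2945, 49.873) (58, 60.8325) (58, 80.8846)]  |A|=373.1217
8. ⊥bis P5·P7 via (41.95,63.985): [(39.0667, 64.2167) (25.2022, 52.0109) (27.2945, 49.873) (58, 60.8325) (58, 62.6955)]  |A|=200.9314
9. canonical 5-gon: [(39.0667, 64.2167) (25.2022, 52.0109) (27.2945, 49.873) (58, 60.8325) (58, 62.6955)]
10. shoelace: 200.9314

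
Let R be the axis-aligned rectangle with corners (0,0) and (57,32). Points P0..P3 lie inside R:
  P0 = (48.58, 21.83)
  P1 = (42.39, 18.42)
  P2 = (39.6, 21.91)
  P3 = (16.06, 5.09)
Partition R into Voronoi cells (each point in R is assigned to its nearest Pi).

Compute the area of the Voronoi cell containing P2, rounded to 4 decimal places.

1. box [0,57]×[0,32]: [(0, 0) (57, 0) (57, 32) (0, 32)]
2. ⊥bis P2·P0 via (44.09,21.87): [(0, 0) (43.8952, 0) (44.1802, 32) (0, 32)]  |A|=1409.2066
3. ⊥bis P2·P1 via (40.995,20.165): [(0, 0) (15.7707, 0) (44.0969, 22.6447) (44.1802, 32) (0, 32)]  |A|=1090.7707
4. ⊥bis P2·P3 via (27.83,13.5): [(29.5851, 11.0436) (44.0969, 22.6447) (44.1802, 32) (14.6112, 32)]  |A|=377.2267
5. canonical 4-gon: [(29.5851, 11.0436) (44.0969, 22.6447) (44.1802, 32) (14.6112, 32)]
6. shoelace: 377.2267

Area of P2's cell: 377.2267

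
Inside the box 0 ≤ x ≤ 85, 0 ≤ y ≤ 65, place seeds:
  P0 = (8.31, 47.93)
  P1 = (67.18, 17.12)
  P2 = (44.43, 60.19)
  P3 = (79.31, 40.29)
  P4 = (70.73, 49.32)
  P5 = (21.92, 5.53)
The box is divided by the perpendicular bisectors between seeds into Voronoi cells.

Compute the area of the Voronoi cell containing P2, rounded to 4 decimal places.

Area of P2's cell: 880.8222

1. box [0,85]×[0,65]: [(0, 0) (85, 0) (85, 65) (0, 65)]
2. ⊥bis P2·P0 via (26.37,54.06): [(44.7193, 0) (85, 0) (85, 65) (22.6567, 65)]  |A|=3335.281
3. ⊥bis P2·P1 via (55.805,38.655): [(35.2789, 27.8129) (85, 54.0761) (85, 65) (22.6567, 65)]  |A|=1430.7575
4. ⊥bis P2·P3 via (61.87,50.24): [(35.2789, 27.8129) (55.0255, 38.2433) (70.291, 65) (22.6567, 65)]  |A|=1070.2558
5. ⊥bis P2·P4 via (57.58,54.755): [(35.2789, 27.8129) (49.563, 35.3579) (61.8143, 65) (22.6567, 65)]  |A|=893.5669
6. ⊥bis P2·P5 via (33.175,32.86): [(33.6293, 32.6729) (39.7263, 30.1621) (49.563, 35.3579) (61.8143, 65) (22.6567, 65)]  |A|=880.8222
7. canonical 5-gon: [(33.6293, 32.6729) (39.7263, 30.1621) (49.563, 35.3579) (61.8143, 65) (22.6567, 65)]
8. shoelace: 880.8222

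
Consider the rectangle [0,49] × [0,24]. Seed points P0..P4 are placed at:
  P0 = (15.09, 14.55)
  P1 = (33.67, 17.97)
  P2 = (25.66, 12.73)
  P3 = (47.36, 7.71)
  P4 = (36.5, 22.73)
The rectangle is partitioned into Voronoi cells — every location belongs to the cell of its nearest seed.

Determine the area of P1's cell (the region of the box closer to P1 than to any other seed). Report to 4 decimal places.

1. box [0,49]×[0,24]: [(0, 0) (49, 0) (49, 24) (0, 24)]
2. ⊥bis P1·P0 via (24.38,16.26): [(27.373, 0) (49, 0) (49, 24) (22.9553, 24)]  |A|=572.0608
3. ⊥bis P1·P2 via (29.665,15.35): [(39.7067, 0) (49, 0) (49, 24) (24.0063, 24)]  |A|=411.4437
4. ⊥bis P1·P3 via (40.515,12.84): [(35.5985, 6.2799) (48.8789, 24) (24.0063, 24)]  |A|=220.3723
5. ⊥bis P1·P4 via (35.085,20.35): [(35.5985, 6.2799) (42.7348, 15.8019) (28.9458, 24) (24.0063, 24)]  |A|=138.6655
6. canonical 4-gon: [(35.5985, 6.2799) (42.7348, 15.8019) (28.9458, 24) (24.0063, 24)]
7. shoelace: 138.6655

Area of P1's cell: 138.6655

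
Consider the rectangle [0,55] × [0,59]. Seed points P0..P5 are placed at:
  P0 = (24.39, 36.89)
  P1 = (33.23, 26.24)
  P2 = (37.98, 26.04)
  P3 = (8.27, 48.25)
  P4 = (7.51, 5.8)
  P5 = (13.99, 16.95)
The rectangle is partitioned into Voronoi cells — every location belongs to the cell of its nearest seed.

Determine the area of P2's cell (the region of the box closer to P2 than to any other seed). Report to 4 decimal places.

1. box [0,55]×[0,59]: [(0, 0) (55, 0) (55, 59) (0, 59)]
2. ⊥bis P2·P0 via (31.185,31.465): [(6.0639, 0) (55, 0) (55, 59) (53.1684, 59)]  |A|=1497.6453
3. ⊥bis P2·P1 via (35.605,26.14): [(36.0878, 37.6059) (34.5044, 0) (55, 0) (55, 59) (53.1684, 59)]  |A|=962.8814
4. ⊥bis P2·P3 via (23.125,37.145): [(36.0878, 37.6059) (34.5044, 0) (55, 0) (55, 59) (53.1684, 59)]  |A|=962.8814
5. ⊥bis P2·P4 via (22.745,15.92): [(36.0878, 37.6059) (34.5044, 0) (55, 0) (55, 59) (53.1684, 59)]  |A|=962.8814
6. ⊥bis P2·P5 via (25.985,21.495): [(36.0878, 37.6059) (34.5044, 0) (55, 0) (55, 59) (53.1684, 59)]  |A|=962.8814
7. canonical 5-gon: [(36.0878, 37.6059) (34.5044, 0) (55, 0) (55, 59) (53.1684, 59)]
8. shoelace: 962.8814

Area of P2's cell: 962.8814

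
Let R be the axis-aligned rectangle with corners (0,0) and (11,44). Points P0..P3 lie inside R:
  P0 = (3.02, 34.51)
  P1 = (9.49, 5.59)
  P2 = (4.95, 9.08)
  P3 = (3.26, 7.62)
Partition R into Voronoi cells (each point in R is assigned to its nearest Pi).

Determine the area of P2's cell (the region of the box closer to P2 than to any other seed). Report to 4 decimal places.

Area of P2's cell: 138.2009

1. box [0,11]×[0,44]: [(0, 0) (11, 0) (11, 44) (0, 44)]
2. ⊥bis P2·P0 via (3.985,21.795): [(0, 21.4926) (0, 0) (11, 0) (11, 22.3274)]  |A|=241.0098
3. ⊥bis P2·P1 via (7.22,7.335): [(0, 21.4926) (0, 0) (1.5814, 0) (11, 12.2522) (11, 22.3274)]  |A|=183.3104
4. ⊥bis P2·P3 via (4.105,8.35): [(0, 21.4926) (0, 13.1017) (6.1662, 5.9641) (11, 12.2522) (11, 22.3274)]  |A|=138.2009
5. canonical 5-gon: [(0, 21.4926) (0, 13.1017) (6.1662, 5.9641) (11, 12.2522) (11, 22.3274)]
6. shoelace: 138.2009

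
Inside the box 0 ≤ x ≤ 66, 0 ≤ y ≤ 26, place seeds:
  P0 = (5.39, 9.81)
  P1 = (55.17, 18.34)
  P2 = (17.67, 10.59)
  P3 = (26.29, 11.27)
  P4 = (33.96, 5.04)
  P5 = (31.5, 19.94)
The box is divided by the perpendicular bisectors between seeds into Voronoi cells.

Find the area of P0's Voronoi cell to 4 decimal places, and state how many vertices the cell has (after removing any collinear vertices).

Area of P0's cell: 295.1559 (4 vertices)

1. box [0,66]×[0,26]: [(0, 0) (66, 0) (66, 26) (0, 26)]
2. ⊥bis P0·P1 via (30.28,14.075): [(0, 0) (32.6918, 0) (28.2366, 26) (0, 26)]  |A|=792.0693
3. ⊥bis P0·P2 via (11.53,10.2): [(0, 0) (12.1779, 0) (10.5264, 26) (0, 26)]  |A|=295.1559
4. ⊥bis P0·P3 via (15.84,10.54): [(0, 0) (12.1779, 0) (10.5264, 26) (0, 26)]  |A|=295.1559
5. ⊥bis P0·P4 via (19.675,7.425): [(0, 0) (12.1779, 0) (10.5264, 26) (0, 26)]  |A|=295.1559
6. ⊥bis P0·P5 via (18.445,14.875): [(0, 0) (12.1779, 0) (10.5264, 26) (0, 26)]  |A|=295.1559
7. canonical 4-gon: [(0, 0) (12.1779, 0) (10.5264, 26) (0, 26)]
8. shoelace: 295.1559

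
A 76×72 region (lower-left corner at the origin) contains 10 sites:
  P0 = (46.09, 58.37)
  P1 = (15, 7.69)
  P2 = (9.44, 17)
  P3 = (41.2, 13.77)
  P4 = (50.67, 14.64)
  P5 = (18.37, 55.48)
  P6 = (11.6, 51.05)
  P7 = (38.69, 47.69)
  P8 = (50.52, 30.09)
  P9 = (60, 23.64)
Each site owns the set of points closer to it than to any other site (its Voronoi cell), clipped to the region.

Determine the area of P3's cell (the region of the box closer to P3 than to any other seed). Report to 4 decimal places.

Area of P3's cell: 498.1167

1. box [0,76]×[0,72]: [(0, 0) (76, 0) (76, 72) (0, 72)]
2. ⊥bis P3·P0 via (43.645,36.07): [(0, 40.8553) (0, 0) (76, 0) (76, 32.5226)]  |A|=2788.3583
3. ⊥bis P3·P1 via (28.1,10.73): [(21.6602, 38.4804) (30.59, 0) (76, 0) (76, 32.5226)]  |A|=1757.3327
4. ⊥bis P3·P2 via (25.32,15.385): [(27.6026, 37.8289) (25.8379, 20.4777) (30.59, 0) (76, 0) (76, 32.5226)]  |A|=1705.2044
5. ⊥bis P3·P4 via (45.935,14.205): [(43.9291, 36.0388) (27.6026, 37.8289) (25.8379, 20.4777) (30.59, 0) (47.24, 0)]  |A|=665.4527
6. ⊥bis P3·P5 via (29.785,34.625): [(43.9291, 36.0388) (34.2974, 37.0949) (27.1289, 33.1712) (25.8379, 20.4777) (30.59, 0) (47.24, 0)]  |A|=649.6873
7. ⊥bis P3·P6 via (26.4,32.41): [(43.9291, 36.0388) (34.2974, 37.0949) (27.8686, 33.5761) (27.1087, 32.9727) (25.8379, 20.4777) (30.59, 0) (47.24, 0)]  |A|=649.618
8. ⊥bis P3·P7 via (39.945,30.73): [(44.3867, 31.0587) (26.7815, 29.7559) (25.8379, 20.4777) (30.59, 0) (47.24, 0)]  |A|=554.6794
9. ⊥bis P3·P8 via (45.86,21.93): [(45.1902, 22.3125) (31.5397, 30.108) (26.7815, 29.7559) (25.8379, 20.4777) (30.59, 0) (47.24, 0)]  |A|=498.1167
10. ⊥bis P3·P9 via (50.6,18.705): [(45.1902, 22.3125) (31.5397, 30.108) (26.7815, 29.7559) (25.8379, 20.4777) (30.59, 0) (47.24, 0)]  |A|=498.1167
11. canonical 6-gon: [(45.1902, 22.3125) (31.5397, 30.108) (26.7815, 29.7559) (25.8379, 20.4777) (30.59, 0) (47.24, 0)]
12. shoelace: 498.1167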